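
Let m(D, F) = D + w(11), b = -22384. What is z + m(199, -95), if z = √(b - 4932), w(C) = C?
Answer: 210 + 2*I*√6829 ≈ 210.0 + 165.28*I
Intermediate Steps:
z = 2*I*√6829 (z = √(-22384 - 4932) = √(-27316) = 2*I*√6829 ≈ 165.28*I)
m(D, F) = 11 + D (m(D, F) = D + 11 = 11 + D)
z + m(199, -95) = 2*I*√6829 + (11 + 199) = 2*I*√6829 + 210 = 210 + 2*I*√6829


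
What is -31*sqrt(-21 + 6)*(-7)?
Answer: 217*I*sqrt(15) ≈ 840.44*I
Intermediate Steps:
-31*sqrt(-21 + 6)*(-7) = -31*I*sqrt(15)*(-7) = 217*I*sqrt(15)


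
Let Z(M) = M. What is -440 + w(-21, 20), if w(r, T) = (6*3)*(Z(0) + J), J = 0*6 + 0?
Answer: -440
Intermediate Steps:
J = 0 (J = 0 + 0 = 0)
w(r, T) = 0 (w(r, T) = (6*3)*(0 + 0) = 18*0 = 0)
-440 + w(-21, 20) = -440 + 0 = -440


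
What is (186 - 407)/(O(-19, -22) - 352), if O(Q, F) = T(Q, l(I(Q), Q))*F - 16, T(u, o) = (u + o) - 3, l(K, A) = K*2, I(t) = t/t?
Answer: -221/72 ≈ -3.0694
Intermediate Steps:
I(t) = 1
l(K, A) = 2*K
T(u, o) = -3 + o + u (T(u, o) = (o + u) - 3 = -3 + o + u)
O(Q, F) = -16 + F*(-1 + Q) (O(Q, F) = (-3 + 2*1 + Q)*F - 16 = (-3 + 2 + Q)*F - 16 = (-1 + Q)*F - 16 = F*(-1 + Q) - 16 = -16 + F*(-1 + Q))
(186 - 407)/(O(-19, -22) - 352) = (186 - 407)/((-16 - 22*(-1 - 19)) - 352) = -221/((-16 - 22*(-20)) - 352) = -221/((-16 + 440) - 352) = -221/(424 - 352) = -221/72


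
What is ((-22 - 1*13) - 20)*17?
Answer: -935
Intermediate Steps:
((-22 - 1*13) - 20)*17 = ((-22 - 13) - 20)*17 = (-35 - 20)*17 = -55*17 = -935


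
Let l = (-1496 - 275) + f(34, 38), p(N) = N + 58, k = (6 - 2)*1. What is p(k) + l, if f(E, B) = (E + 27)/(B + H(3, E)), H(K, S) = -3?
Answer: -59754/35 ≈ -1707.3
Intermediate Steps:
k = 4 (k = 4*1 = 4)
f(E, B) = (27 + E)/(-3 + B) (f(E, B) = (E + 27)/(B - 3) = (27 + E)/(-3 + B))
p(N) = 58 + N
l = -61924/35 (l = (-1496 - 275) + (27 + 34)/(-3 + 38) = -1771 + 61/35 = -61924/35 ≈ -1769.3)
p(k) + l = (58 + 4) - 61924/35 = 62 - 61924/35 = -59754/35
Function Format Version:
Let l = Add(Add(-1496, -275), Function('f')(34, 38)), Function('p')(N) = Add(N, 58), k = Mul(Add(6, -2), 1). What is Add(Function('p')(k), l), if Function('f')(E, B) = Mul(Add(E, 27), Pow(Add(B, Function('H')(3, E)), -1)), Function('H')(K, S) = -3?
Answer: Rational(-59754, 35) ≈ -1707.3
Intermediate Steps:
k = 4 (k = Mul(4, 1) = 4)
Function('f')(E, B) = Mul(Pow(Add(-3, B), -1), Add(27, E)) (Function('f')(E, B) = Mul(Add(E, 27), Pow(Add(B, -3), -1)) = Mul(Add(27, E), Pow(Add(-3, B), -1)) = Mul(Pow(Add(-3, B), -1), Add(27, E)))
Function('p')(N) = Add(58, N)
l = Rational(-61924, 35) (l = Add(Add(-1496, -275), Mul(Pow(Add(-3, 38), -1), Add(27, 34))) = Add(-1771, Mul(Pow(35, -1), 61)) = Add(-1771, Mul(Rational(1, 35), 61)) = Add(-1771, Rational(61, 35)) = Rational(-61924, 35) ≈ -1769.3)
Add(Function('p')(k), l) = Add(Add(58, 4), Rational(-61924, 35)) = Add(62, Rational(-61924, 35)) = Rational(-59754, 35)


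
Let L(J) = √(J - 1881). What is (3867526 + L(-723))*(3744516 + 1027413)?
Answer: 18455559477654 + 9543858*I*√651 ≈ 1.8456e+13 + 2.4351e+8*I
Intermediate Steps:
L(J) = √(-1881 + J)
(3867526 + L(-723))*(3744516 + 1027413) = (3867526 + √(-1881 - 723))*(3744516 + 1027413) = (3867526 + √(-2604))*4771929 = (3867526 + 2*I*√651)*4771929 = 18455559477654 + 9543858*I*√651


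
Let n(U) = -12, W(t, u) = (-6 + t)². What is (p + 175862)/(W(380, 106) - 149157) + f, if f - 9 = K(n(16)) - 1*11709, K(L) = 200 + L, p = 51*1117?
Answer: -107075701/9281 ≈ -11537.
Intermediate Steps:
p = 56967
f = -11512 (f = 9 + ((200 - 12) - 1*11709) = 9 + (188 - 11709) = 9 - 11521 = -11512)
(p + 175862)/(W(380, 106) - 149157) + f = (56967 + 175862)/((-6 + 380)² - 149157) - 11512 = 232829/(374² - 149157) - 11512 = 232829/(139876 - 149157) - 11512 = 232829/(-9281) - 11512 = 232829*(-1/9281) - 11512 = -232829/9281 - 11512 = -107075701/9281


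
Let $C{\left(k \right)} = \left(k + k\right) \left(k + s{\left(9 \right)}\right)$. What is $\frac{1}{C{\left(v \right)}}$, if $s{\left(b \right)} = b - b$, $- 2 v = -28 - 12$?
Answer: $\frac{1}{800} \approx 0.00125$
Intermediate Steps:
$v = 20$ ($v = - \frac{-28 - 12}{2} = \left(- \frac{1}{2}\right) \left(-40\right) = 20$)
$s{\left(b \right)} = 0$
$C{\left(k \right)} = 2 k^{2}$ ($C{\left(k \right)} = \left(k + k\right) \left(k + 0\right) = 2 k k = 2 k^{2}$)
$\frac{1}{C{\left(v \right)}} = \frac{1}{2 \cdot 20^{2}} = \frac{1}{2 \cdot 400} = \frac{1}{800}$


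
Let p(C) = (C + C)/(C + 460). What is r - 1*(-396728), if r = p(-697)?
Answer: 94025930/237 ≈ 3.9673e+5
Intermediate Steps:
p(C) = 2*C/(460 + C) (p(C) = (2*C)/(460 + C) = 2*C/(460 + C))
r = 1394/237 (r = 2*(-697)/(460 - 697) = 2*(-697)/(-237) = 2*(-697)*(-1/237) = 1394/237 ≈ 5.8819)
r - 1*(-396728) = 1394/237 - 1*(-396728) = 1394/237 + 396728 = 94025930/237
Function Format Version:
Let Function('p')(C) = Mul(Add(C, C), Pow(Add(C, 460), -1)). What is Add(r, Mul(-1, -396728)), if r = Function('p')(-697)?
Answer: Rational(94025930, 237) ≈ 3.9673e+5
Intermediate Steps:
Function('p')(C) = Mul(2, C, Pow(Add(460, C), -1)) (Function('p')(C) = Mul(Mul(2, C), Pow(Add(460, C), -1)) = Mul(2, C, Pow(Add(460, C), -1)))
r = Rational(1394, 237) (r = Mul(2, -697, Pow(Add(460, -697), -1)) = Mul(2, -697, Pow(-237, -1)) = Mul(2, -697, Rational(-1, 237)) = Rational(1394, 237) ≈ 5.8819)
Add(r, Mul(-1, -396728)) = Add(Rational(1394, 237), Mul(-1, -396728)) = Add(Rational(1394, 237), 396728) = Rational(94025930, 237)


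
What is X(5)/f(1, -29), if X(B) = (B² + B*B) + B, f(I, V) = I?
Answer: 55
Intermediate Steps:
X(B) = B + 2*B² (X(B) = (B² + B²) + B = 2*B² + B = B + 2*B²)
X(5)/f(1, -29) = (5*(1 + 2*5))/1 = (5*(1 + 10))*1 = (5*11)*1 = 55*1 = 55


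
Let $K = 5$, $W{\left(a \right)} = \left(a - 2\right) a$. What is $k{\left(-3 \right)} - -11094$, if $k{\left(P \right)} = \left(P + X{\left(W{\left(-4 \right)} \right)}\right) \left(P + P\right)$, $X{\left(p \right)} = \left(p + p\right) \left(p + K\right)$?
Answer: $2760$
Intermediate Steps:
$W{\left(a \right)} = a \left(-2 + a\right)$ ($W{\left(a \right)} = \left(-2 + a\right) a = a \left(-2 + a\right)$)
$X{\left(p \right)} = 2 p \left(5 + p\right)$ ($X{\left(p \right)} = \left(p + p\right) \left(p + 5\right) = 2 p \left(5 + p\right)$)
$k{\left(P \right)} = 2 P \left(1392 + P\right)$ ($k{\left(P \right)} = \left(P + 2 \left(- 4 \left(-2 - 4\right)\right) \left(5 - 4 \left(-2 - 4\right)\right)\right) \left(P + P\right) = \left(P + 2 \left(\left(-4\right) \left(-6\right)\right) \left(5 - -24\right)\right) 2 P = \left(P + 2 \cdot 24 \left(5 + 24\right)\right) 2 P = \left(P + 2 \cdot 24 \cdot 29\right) 2 P = \left(P + 1392\right) 2 P = \left(1392 + P\right) 2 P = 2 P \left(1392 + P\right)$)
$k{\left(-3 \right)} - -11094 = 2 \left(-3\right) \left(1392 - 3\right) - -11094 = 2 \left(-3\right) 1389 + 11094 = -8334 + 11094 = 2760$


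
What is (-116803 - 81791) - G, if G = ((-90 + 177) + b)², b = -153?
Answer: -202950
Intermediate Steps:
G = 4356 (G = ((-90 + 177) - 153)² = (87 - 153)² = (-66)² = 4356)
(-116803 - 81791) - G = (-116803 - 81791) - 1*4356 = -198594 - 4356 = -202950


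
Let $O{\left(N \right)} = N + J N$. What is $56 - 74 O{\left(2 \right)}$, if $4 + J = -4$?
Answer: $1092$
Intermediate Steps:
$J = -8$ ($J = -4 - 4 = -8$)
$O{\left(N \right)} = - 7 N$ ($O{\left(N \right)} = N - 8 N = - 7 N$)
$56 - 74 O{\left(2 \right)} = 56 - 74 \left(\left(-7\right) 2\right) = 56 - -1036 = 56 + 1036 = 1092$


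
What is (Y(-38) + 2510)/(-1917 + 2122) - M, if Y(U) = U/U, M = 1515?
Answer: -308064/205 ≈ -1502.8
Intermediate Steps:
Y(U) = 1
(Y(-38) + 2510)/(-1917 + 2122) - M = (1 + 2510)/(-1917 + 2122) - 1*1515 = 2511/205 - 1515 = -308064/205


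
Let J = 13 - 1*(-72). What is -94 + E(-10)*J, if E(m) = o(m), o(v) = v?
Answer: -944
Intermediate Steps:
E(m) = m
J = 85 (J = 13 + 72 = 85)
-94 + E(-10)*J = -94 - 10*85 = -94 - 850 = -944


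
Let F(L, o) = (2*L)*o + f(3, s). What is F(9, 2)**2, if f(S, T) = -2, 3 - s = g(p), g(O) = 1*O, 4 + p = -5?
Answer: 1156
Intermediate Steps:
p = -9 (p = -4 - 5 = -9)
g(O) = O
s = 12 (s = 3 - 1*(-9) = 3 + 9 = 12)
F(L, o) = -2 + 2*L*o (F(L, o) = (2*L)*o - 2 = 2*L*o - 2 = -2 + 2*L*o)
F(9, 2)**2 = (-2 + 2*9*2)**2 = (-2 + 36)**2 = 34**2 = 1156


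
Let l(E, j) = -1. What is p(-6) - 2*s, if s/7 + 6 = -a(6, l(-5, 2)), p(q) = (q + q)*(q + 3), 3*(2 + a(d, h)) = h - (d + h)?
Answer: 64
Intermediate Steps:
a(d, h) = -2 - d/3 (a(d, h) = -2 + (h - (d + h))/3 = -2 + (h + (-d - h))/3 = -2 + (-d)/3 = -2 - d/3)
p(q) = 2*q*(3 + q) (p(q) = (2*q)*(3 + q) = 2*q*(3 + q))
s = -14 (s = -42 + 7*(-(-2 - ⅓*6)) = -42 + 7*(-(-2 - 2)) = -42 + 7*(-1*(-4)) = -42 + 7*4 = -42 + 28 = -14)
p(-6) - 2*s = 2*(-6)*(3 - 6) - 2*(-14) = 2*(-6)*(-3) + 28 = 36 + 28 = 64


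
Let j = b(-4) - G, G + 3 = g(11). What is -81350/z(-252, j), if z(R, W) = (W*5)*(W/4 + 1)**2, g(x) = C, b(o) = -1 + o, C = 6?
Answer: 8135/4 ≈ 2033.8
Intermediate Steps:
g(x) = 6
G = 3 (G = -3 + 6 = 3)
j = -8 (j = (-1 - 4) - 1*3 = -5 - 3 = -8)
z(R, W) = 5*W*(1 + W/4)**2 (z(R, W) = (5*W)*(W*(1/4) + 1)**2 = (5*W)*(W/4 + 1)**2 = (5*W)*(1 + W/4)**2 = 5*W*(1 + W/4)**2)
-81350/z(-252, j) = -81350*(-2/(5*(4 - 8)**2)) = -81350/((5/16)*(-8)*(-4)**2) = -81350/((5/16)*(-8)*16) = -81350/(-40) = -81350*(-1/40) = 8135/4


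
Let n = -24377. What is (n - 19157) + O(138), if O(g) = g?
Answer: -43396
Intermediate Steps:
(n - 19157) + O(138) = (-24377 - 19157) + 138 = -43534 + 138 = -43396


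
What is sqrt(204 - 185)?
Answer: sqrt(19) ≈ 4.3589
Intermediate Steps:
sqrt(204 - 185) = sqrt(19)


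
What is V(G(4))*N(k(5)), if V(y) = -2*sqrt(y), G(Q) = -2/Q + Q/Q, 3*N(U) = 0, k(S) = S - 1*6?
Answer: 0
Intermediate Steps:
k(S) = -6 + S (k(S) = S - 6 = -6 + S)
N(U) = 0 (N(U) = (1/3)*0 = 0)
G(Q) = 1 - 2/Q (G(Q) = -2/Q + 1 = 1 - 2/Q)
V(G(4))*N(k(5)) = -2*sqrt(-2 + 4)/2*0 = -2*sqrt(2)/2*0 = -sqrt(2)*0 = 0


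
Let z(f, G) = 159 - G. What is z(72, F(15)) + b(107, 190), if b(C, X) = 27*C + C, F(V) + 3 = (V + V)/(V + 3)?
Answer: 9469/3 ≈ 3156.3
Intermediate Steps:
F(V) = -3 + 2*V/(3 + V) (F(V) = -3 + (V + V)/(V + 3) = -3 + (2*V)/(3 + V) = -3 + 2*V/(3 + V))
b(C, X) = 28*C
z(72, F(15)) + b(107, 190) = (159 - (-9 - 1*15)/(3 + 15)) + 28*107 = (159 - (-9 - 15)/18) + 2996 = (159 - (-24)/18) + 2996 = (159 - 1*(-4/3)) + 2996 = (159 + 4/3) + 2996 = 481/3 + 2996 = 9469/3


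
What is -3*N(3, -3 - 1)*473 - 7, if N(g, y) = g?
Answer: -4264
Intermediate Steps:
-3*N(3, -3 - 1)*473 - 7 = -3*3*473 - 7 = -9*473 - 7 = -4257 - 7 = -4264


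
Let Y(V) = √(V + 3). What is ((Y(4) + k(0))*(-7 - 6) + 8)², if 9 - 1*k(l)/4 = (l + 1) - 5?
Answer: 447407 + 17368*√7 ≈ 4.9336e+5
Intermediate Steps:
k(l) = 52 - 4*l (k(l) = 36 - 4*((l + 1) - 5) = 36 - 4*((1 + l) - 5) = 36 - 4*(-4 + l) = 36 + (16 - 4*l) = 52 - 4*l)
Y(V) = √(3 + V)
((Y(4) + k(0))*(-7 - 6) + 8)² = ((√(3 + 4) + (52 - 4*0))*(-7 - 6) + 8)² = ((√7 + (52 + 0))*(-13) + 8)² = ((√7 + 52)*(-13) + 8)² = ((52 + √7)*(-13) + 8)² = ((-676 - 13*√7) + 8)² = (-668 - 13*√7)²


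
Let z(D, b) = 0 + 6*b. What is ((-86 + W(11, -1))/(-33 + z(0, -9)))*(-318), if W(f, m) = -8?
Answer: -9964/29 ≈ -343.59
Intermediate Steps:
z(D, b) = 6*b
((-86 + W(11, -1))/(-33 + z(0, -9)))*(-318) = ((-86 - 8)/(-33 + 6*(-9)))*(-318) = -94/(-33 - 54)*(-318) = -94/(-87)*(-318) = -94*(-1/87)*(-318) = (94/87)*(-318) = -9964/29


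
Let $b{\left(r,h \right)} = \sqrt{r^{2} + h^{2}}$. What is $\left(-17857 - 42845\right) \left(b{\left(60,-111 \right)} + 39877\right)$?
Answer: $-2420613654 - 182106 \sqrt{1769} \approx -2.4283 \cdot 10^{9}$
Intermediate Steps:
$b{\left(r,h \right)} = \sqrt{h^{2} + r^{2}}$
$\left(-17857 - 42845\right) \left(b{\left(60,-111 \right)} + 39877\right) = \left(-17857 - 42845\right) \left(\sqrt{\left(-111\right)^{2} + 60^{2}} + 39877\right) = - 60702 \left(\sqrt{12321 + 3600} + 39877\right) = - 60702 \left(\sqrt{15921} + 39877\right) = - 60702 \left(3 \sqrt{1769} + 39877\right) = - 60702 \left(39877 + 3 \sqrt{1769}\right) = -2420613654 - 182106 \sqrt{1769}$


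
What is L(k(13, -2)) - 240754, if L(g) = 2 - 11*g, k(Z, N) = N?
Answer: -240730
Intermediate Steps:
L(k(13, -2)) - 240754 = (2 - 11*(-2)) - 240754 = (2 + 22) - 240754 = 24 - 240754 = -240730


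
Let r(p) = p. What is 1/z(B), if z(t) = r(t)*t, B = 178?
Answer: 1/31684 ≈ 3.1562e-5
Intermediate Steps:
z(t) = t² (z(t) = t*t = t²)
1/z(B) = 1/(178²) = 1/31684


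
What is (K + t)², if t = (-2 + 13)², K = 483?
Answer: 364816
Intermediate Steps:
t = 121 (t = 11² = 121)
(K + t)² = (483 + 121)² = 604² = 364816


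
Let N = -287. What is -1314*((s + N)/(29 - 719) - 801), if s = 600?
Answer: 121107657/115 ≈ 1.0531e+6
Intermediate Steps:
-1314*((s + N)/(29 - 719) - 801) = -1314*((600 - 287)/(29 - 719) - 801) = -1314*(313/(-690) - 801) = -1314*(313*(-1/690) - 801) = -1314*(-313/690 - 801) = -1314*(-553003/690) = 121107657/115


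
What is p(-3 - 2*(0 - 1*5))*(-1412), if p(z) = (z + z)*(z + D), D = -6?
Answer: -19768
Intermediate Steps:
p(z) = 2*z*(-6 + z) (p(z) = (z + z)*(z - 6) = (2*z)*(-6 + z) = 2*z*(-6 + z))
p(-3 - 2*(0 - 1*5))*(-1412) = (2*(-3 - 2*(0 - 1*5))*(-6 + (-3 - 2*(0 - 1*5))))*(-1412) = (2*(-3 - 2*(0 - 5))*(-6 + (-3 - 2*(0 - 5))))*(-1412) = (2*(-3 - 2*(-5))*(-6 + (-3 - 2*(-5))))*(-1412) = (2*(-3 + 10)*(-6 + (-3 + 10)))*(-1412) = (2*7*(-6 + 7))*(-1412) = (2*7*1)*(-1412) = 14*(-1412) = -19768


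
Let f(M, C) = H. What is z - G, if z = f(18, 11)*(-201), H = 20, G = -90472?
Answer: 86452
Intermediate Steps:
f(M, C) = 20
z = -4020 (z = 20*(-201) = -4020)
z - G = -4020 - 1*(-90472) = -4020 + 90472 = 86452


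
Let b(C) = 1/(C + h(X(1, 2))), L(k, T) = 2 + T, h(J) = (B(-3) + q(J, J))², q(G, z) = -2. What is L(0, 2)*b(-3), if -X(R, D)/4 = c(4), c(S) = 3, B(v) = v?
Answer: 2/11 ≈ 0.18182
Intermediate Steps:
X(R, D) = -12 (X(R, D) = -4*3 = -12)
h(J) = 25 (h(J) = (-3 - 2)² = (-5)² = 25)
b(C) = 1/(25 + C) (b(C) = 1/(C + 25) = 1/(25 + C))
L(0, 2)*b(-3) = (2 + 2)/(25 - 3) = 4/22 = 4*(1/22) = 2/11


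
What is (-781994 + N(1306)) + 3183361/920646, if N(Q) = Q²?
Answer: 850350496093/920646 ≈ 9.2365e+5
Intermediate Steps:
(-781994 + N(1306)) + 3183361/920646 = (-781994 + 1306²) + 3183361/920646 = (-781994 + 1705636) + 3183361*(1/920646) = 923642 + 3183361/920646 = 850350496093/920646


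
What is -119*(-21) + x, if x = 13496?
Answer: 15995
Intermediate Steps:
-119*(-21) + x = -119*(-21) + 13496 = 2499 + 13496 = 15995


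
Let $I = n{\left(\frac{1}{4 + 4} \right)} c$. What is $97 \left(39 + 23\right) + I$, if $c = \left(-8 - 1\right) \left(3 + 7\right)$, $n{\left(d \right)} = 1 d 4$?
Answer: $5969$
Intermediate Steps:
$n{\left(d \right)} = 4 d$ ($n{\left(d \right)} = d 4 = 4 d$)
$c = -90$ ($c = \left(-9\right) 10 = -90$)
$I = -45$ ($I = \frac{4}{4 + 4} \left(-90\right) = \frac{4}{8} \left(-90\right) = 4 \cdot \frac{1}{8} \left(-90\right) = \frac{1}{2} \left(-90\right) = -45$)
$97 \left(39 + 23\right) + I = 97 \left(39 + 23\right) - 45 = 97 \cdot 62 - 45 = 6014 - 45 = 5969$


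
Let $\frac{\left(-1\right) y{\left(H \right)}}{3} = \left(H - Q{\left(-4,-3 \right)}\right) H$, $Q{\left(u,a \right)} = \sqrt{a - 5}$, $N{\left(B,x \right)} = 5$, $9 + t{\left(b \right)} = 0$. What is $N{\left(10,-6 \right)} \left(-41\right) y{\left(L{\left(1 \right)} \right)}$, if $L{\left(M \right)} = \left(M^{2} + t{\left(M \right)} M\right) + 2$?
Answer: $22140 + 7380 i \sqrt{2} \approx 22140.0 + 10437.0 i$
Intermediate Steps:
$t{\left(b \right)} = -9$ ($t{\left(b \right)} = -9 + 0 = -9$)
$Q{\left(u,a \right)} = \sqrt{-5 + a}$
$L{\left(M \right)} = 2 + M^{2} - 9 M$ ($L{\left(M \right)} = \left(M^{2} - 9 M\right) + 2 = 2 + M^{2} - 9 M$)
$y{\left(H \right)} = - 3 H \left(H - 2 i \sqrt{2}\right)$ ($y{\left(H \right)} = - 3 \left(H - \sqrt{-5 - 3}\right) H = - 3 \left(H - \sqrt{-8}\right) H = - 3 \left(H - 2 i \sqrt{2}\right) H = - 3 H \left(H - 2 i \sqrt{2}\right)$)
$N{\left(10,-6 \right)} \left(-41\right) y{\left(L{\left(1 \right)} \right)} = 5 \left(-41\right) 3 \left(2 + 1^{2} - 9\right) \left(- (2 + 1^{2} - 9) + 2 i \sqrt{2}\right) = - 205 \cdot 3 \left(2 + 1 - 9\right) \left(- (2 + 1 - 9) + 2 i \sqrt{2}\right) = - 205 \cdot 3 \left(-6\right) \left(\left(-1\right) \left(-6\right) + 2 i \sqrt{2}\right) = - 205 \cdot 3 \left(-6\right) \left(6 + 2 i \sqrt{2}\right) = - 205 \left(-108 - 36 i \sqrt{2}\right) = 22140 + 7380 i \sqrt{2}$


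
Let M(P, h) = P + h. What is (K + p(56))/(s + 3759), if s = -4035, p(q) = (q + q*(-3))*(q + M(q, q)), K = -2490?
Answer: 3551/46 ≈ 77.196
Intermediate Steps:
p(q) = -6*q² (p(q) = (q + q*(-3))*(q + (q + q)) = (q - 3*q)*(q + 2*q) = (-2*q)*(3*q) = -6*q²)
(K + p(56))/(s + 3759) = (-2490 - 6*56²)/(-4035 + 3759) = (-2490 - 6*3136)/(-276) = (-2490 - 18816)*(-1/276) = -21306*(-1/276) = 3551/46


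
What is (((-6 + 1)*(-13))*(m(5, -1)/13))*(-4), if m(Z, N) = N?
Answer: 20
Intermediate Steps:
(((-6 + 1)*(-13))*(m(5, -1)/13))*(-4) = (((-6 + 1)*(-13))*(-1/13))*(-4) = ((-5*(-13))*(-1*1/13))*(-4) = (65*(-1/13))*(-4) = -5*(-4) = 20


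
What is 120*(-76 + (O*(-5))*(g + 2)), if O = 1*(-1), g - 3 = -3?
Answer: -7920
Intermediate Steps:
g = 0 (g = 3 - 3 = 0)
O = -1
120*(-76 + (O*(-5))*(g + 2)) = 120*(-76 + (-1*(-5))*(0 + 2)) = 120*(-76 + 5*2) = 120*(-76 + 10) = 120*(-66) = -7920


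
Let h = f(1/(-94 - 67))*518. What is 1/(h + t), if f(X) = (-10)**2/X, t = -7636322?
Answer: -1/15976122 ≈ -6.2593e-8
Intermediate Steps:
f(X) = 100/X
h = -8339800 (h = (100/(1/(-94 - 67)))*518 = (100/(1/(-161)))*518 = (100/(-1/161))*518 = (100*(-161))*518 = -16100*518 = -8339800)
1/(h + t) = 1/(-8339800 - 7636322) = 1/(-15976122) = -1/15976122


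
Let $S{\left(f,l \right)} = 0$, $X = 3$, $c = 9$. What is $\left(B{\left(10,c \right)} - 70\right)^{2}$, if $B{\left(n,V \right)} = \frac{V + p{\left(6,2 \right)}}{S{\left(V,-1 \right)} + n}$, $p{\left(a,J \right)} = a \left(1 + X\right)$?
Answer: $\frac{444889}{100} \approx 4448.9$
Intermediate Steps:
$p{\left(a,J \right)} = 4 a$ ($p{\left(a,J \right)} = a \left(1 + 3\right) = a 4 = 4 a$)
$B{\left(n,V \right)} = \frac{24 + V}{n}$ ($B{\left(n,V \right)} = \frac{V + 4 \cdot 6}{0 + n} = \frac{V + 24}{n} = \frac{24 + V}{n}$)
$\left(B{\left(10,c \right)} - 70\right)^{2} = \left(\frac{24 + 9}{10} - 70\right)^{2} = \left(\frac{1}{10} \cdot 33 - 70\right)^{2} = \left(\frac{33}{10} - 70\right)^{2} = \left(- \frac{667}{10}\right)^{2} = \frac{444889}{100}$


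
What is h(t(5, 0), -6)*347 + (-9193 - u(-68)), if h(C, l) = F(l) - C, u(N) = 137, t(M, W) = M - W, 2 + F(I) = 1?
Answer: -11412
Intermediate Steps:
F(I) = -1 (F(I) = -2 + 1 = -1)
h(C, l) = -1 - C
h(t(5, 0), -6)*347 + (-9193 - u(-68)) = (-1 - (5 - 1*0))*347 + (-9193 - 1*137) = (-1 - (5 + 0))*347 + (-9193 - 137) = (-1 - 1*5)*347 - 9330 = (-1 - 5)*347 - 9330 = -6*347 - 9330 = -2082 - 9330 = -11412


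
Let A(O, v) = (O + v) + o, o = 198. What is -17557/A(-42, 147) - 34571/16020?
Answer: -97246051/1618020 ≈ -60.102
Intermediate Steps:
A(O, v) = 198 + O + v (A(O, v) = (O + v) + 198 = 198 + O + v)
-17557/A(-42, 147) - 34571/16020 = -17557/(198 - 42 + 147) - 34571/16020 = -17557/303 - 34571*1/16020 = -17557*1/303 - 34571/16020 = -17557/303 - 34571/16020 = -97246051/1618020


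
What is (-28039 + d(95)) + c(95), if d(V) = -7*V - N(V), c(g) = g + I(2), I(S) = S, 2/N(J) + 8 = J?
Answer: -2488811/87 ≈ -28607.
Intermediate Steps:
N(J) = 2/(-8 + J)
c(g) = 2 + g (c(g) = g + 2 = 2 + g)
d(V) = -7*V - 2/(-8 + V)
(-28039 + d(95)) + c(95) = (-28039 + (-2 - 7*95*(-8 + 95))/(-8 + 95)) + (2 + 95) = (-28039 + (-2 - 7*95*87)/87) + 97 = (-28039 + (-2 - 57855)/87) + 97 = (-28039 + (1/87)*(-57857)) + 97 = (-28039 - 57857/87) + 97 = -2497250/87 + 97 = -2488811/87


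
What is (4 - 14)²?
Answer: 100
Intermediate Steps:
(4 - 14)² = (-10)² = 100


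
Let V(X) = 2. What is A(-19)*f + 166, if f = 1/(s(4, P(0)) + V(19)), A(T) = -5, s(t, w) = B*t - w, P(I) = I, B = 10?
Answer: 6967/42 ≈ 165.88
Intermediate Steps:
s(t, w) = -w + 10*t (s(t, w) = 10*t - w = -w + 10*t)
f = 1/42 (f = 1/((-1*0 + 10*4) + 2) = 1/((0 + 40) + 2) = 1/(40 + 2) = 1/42 ≈ 0.023810)
A(-19)*f + 166 = -5*1/42 + 166 = -5/42 + 166 = 6967/42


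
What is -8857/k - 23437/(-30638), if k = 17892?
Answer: 73987019/274087548 ≈ 0.26994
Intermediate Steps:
-8857/k - 23437/(-30638) = -8857/17892 - 23437/(-30638) = -8857*1/17892 - 23437*(-1/30638) = -8857/17892 + 23437/30638 = 73987019/274087548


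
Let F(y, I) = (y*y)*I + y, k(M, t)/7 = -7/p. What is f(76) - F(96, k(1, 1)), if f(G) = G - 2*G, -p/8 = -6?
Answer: 9236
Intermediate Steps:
p = 48 (p = -8*(-6) = 48)
f(G) = -G
k(M, t) = -49/48 (k(M, t) = 7*(-7/48) = -49/48)
F(y, I) = y + I*y² (F(y, I) = y²*I + y = I*y² + y = y + I*y²)
f(76) - F(96, k(1, 1)) = -1*76 - 96*(1 - 49/48*96) = -76 - 96*(1 - 98) = -76 - 96*(-97) = -76 - 1*(-9312) = -76 + 9312 = 9236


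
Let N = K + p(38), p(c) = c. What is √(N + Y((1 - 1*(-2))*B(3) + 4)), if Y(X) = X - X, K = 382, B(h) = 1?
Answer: 2*√105 ≈ 20.494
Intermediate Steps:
Y(X) = 0
N = 420 (N = 382 + 38 = 420)
√(N + Y((1 - 1*(-2))*B(3) + 4)) = √(420 + 0) = √420 = 2*√105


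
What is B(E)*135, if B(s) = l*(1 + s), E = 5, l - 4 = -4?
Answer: 0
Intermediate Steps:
l = 0 (l = 4 - 4 = 0)
B(s) = 0 (B(s) = 0*(1 + s) = 0)
B(E)*135 = 0*135 = 0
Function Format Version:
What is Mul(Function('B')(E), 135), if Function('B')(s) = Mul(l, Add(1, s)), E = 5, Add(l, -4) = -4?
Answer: 0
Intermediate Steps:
l = 0 (l = Add(4, -4) = 0)
Function('B')(s) = 0 (Function('B')(s) = Mul(0, Add(1, s)) = 0)
Mul(Function('B')(E), 135) = Mul(0, 135) = 0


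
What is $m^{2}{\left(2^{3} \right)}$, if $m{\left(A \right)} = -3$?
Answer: $9$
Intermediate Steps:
$m^{2}{\left(2^{3} \right)} = \left(-3\right)^{2} = 9$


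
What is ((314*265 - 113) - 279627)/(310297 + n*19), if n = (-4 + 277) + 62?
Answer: -32755/52777 ≈ -0.62063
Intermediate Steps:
n = 335 (n = 273 + 62 = 335)
((314*265 - 113) - 279627)/(310297 + n*19) = ((314*265 - 113) - 279627)/(310297 + 335*19) = ((83210 - 113) - 279627)/(310297 + 6365) = (83097 - 279627)/316662 = -196530*1/316662 = -32755/52777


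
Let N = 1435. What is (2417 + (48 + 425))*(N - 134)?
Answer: 3759890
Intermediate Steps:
(2417 + (48 + 425))*(N - 134) = (2417 + (48 + 425))*(1435 - 134) = (2417 + 473)*1301 = 2890*1301 = 3759890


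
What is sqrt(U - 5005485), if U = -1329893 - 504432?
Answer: I*sqrt(6839810) ≈ 2615.3*I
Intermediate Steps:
U = -1834325
sqrt(U - 5005485) = sqrt(-1834325 - 5005485) = sqrt(-6839810) = I*sqrt(6839810)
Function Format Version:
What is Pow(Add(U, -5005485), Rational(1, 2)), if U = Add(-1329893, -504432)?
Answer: Mul(I, Pow(6839810, Rational(1, 2))) ≈ Mul(2615.3, I)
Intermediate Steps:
U = -1834325
Pow(Add(U, -5005485), Rational(1, 2)) = Pow(Add(-1834325, -5005485), Rational(1, 2)) = Pow(-6839810, Rational(1, 2)) = Mul(I, Pow(6839810, Rational(1, 2)))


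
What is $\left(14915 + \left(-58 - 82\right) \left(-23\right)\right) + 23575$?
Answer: $41710$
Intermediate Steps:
$\left(14915 + \left(-58 - 82\right) \left(-23\right)\right) + 23575 = \left(14915 - -3220\right) + 23575 = \left(14915 + 3220\right) + 23575 = 18135 + 23575 = 41710$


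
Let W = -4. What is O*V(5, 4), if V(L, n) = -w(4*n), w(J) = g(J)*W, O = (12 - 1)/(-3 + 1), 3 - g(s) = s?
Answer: 286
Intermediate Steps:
g(s) = 3 - s
O = -11/2 (O = 11/(-2) = 11*(-1/2) = -11/2 ≈ -5.5000)
w(J) = -12 + 4*J (w(J) = (3 - J)*(-4) = -12 + 4*J)
V(L, n) = 12 - 16*n (V(L, n) = -(-12 + 4*(4*n)) = -(-12 + 16*n) = 12 - 16*n)
O*V(5, 4) = -11*(12 - 16*4)/2 = -11*(12 - 64)/2 = -11/2*(-52) = 286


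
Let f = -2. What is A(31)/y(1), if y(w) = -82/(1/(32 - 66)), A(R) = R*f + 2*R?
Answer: 0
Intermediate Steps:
A(R) = 0 (A(R) = R*(-2) + 2*R = -2*R + 2*R = 0)
y(w) = 2788 (y(w) = -82/(1/(-34)) = -82/(-1/34) = -82*(-34) = 2788)
A(31)/y(1) = 0/2788 = 0*(1/2788) = 0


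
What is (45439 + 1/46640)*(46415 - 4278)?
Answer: 89299889031657/46640 ≈ 1.9147e+9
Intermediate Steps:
(45439 + 1/46640)*(46415 - 4278) = (45439 + 1/46640)*42137 = (2119274961/46640)*42137 = 89299889031657/46640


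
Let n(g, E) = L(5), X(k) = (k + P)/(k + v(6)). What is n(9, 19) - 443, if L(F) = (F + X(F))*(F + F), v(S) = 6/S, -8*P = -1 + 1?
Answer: -1154/3 ≈ -384.67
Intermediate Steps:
P = 0 (P = -(-1 + 1)/8 = -1/8*0 = 0)
X(k) = k/(1 + k) (X(k) = (k + 0)/(k + 6/6) = k/(k + 6*(1/6)) = k/(k + 1) = k/(1 + k))
L(F) = 2*F*(F + F/(1 + F)) (L(F) = (F + F/(1 + F))*(F + F) = (F + F/(1 + F))*(2*F) = 2*F*(F + F/(1 + F)))
n(g, E) = 175/3 (n(g, E) = 2*5**2*(2 + 5)/(1 + 5) = 2*25*7/6 = 2*25*(1/6)*7 = 175/3)
n(9, 19) - 443 = 175/3 - 443 = -1154/3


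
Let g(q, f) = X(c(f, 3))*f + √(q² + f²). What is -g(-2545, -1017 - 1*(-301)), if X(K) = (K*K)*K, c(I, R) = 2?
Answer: 5728 - √6989681 ≈ 3084.2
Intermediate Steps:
X(K) = K³ (X(K) = K²*K = K³)
g(q, f) = √(f² + q²) + 8*f (g(q, f) = 2³*f + √(q² + f²) = 8*f + √(f² + q²) = √(f² + q²) + 8*f)
-g(-2545, -1017 - 1*(-301)) = -(√((-1017 - 1*(-301))² + (-2545)²) + 8*(-1017 - 1*(-301))) = -(√((-1017 + 301)² + 6477025) + 8*(-1017 + 301)) = -(√((-716)² + 6477025) + 8*(-716)) = -(√(512656 + 6477025) - 5728) = -(√6989681 - 5728) = -(-5728 + √6989681) = 5728 - √6989681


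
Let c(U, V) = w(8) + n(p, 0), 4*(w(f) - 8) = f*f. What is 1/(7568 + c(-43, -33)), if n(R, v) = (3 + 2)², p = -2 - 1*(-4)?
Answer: 1/7617 ≈ 0.00013129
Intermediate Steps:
w(f) = 8 + f²/4 (w(f) = 8 + (f*f)/4 = 8 + f²/4)
p = 2 (p = -2 + 4 = 2)
n(R, v) = 25 (n(R, v) = 5² = 25)
c(U, V) = 49 (c(U, V) = (8 + (¼)*8²) + 25 = (8 + (¼)*64) + 25 = (8 + 16) + 25 = 24 + 25 = 49)
1/(7568 + c(-43, -33)) = 1/(7568 + 49) = 1/7617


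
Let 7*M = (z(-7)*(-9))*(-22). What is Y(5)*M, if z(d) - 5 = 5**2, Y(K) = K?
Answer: 29700/7 ≈ 4242.9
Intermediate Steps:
z(d) = 30 (z(d) = 5 + 5**2 = 5 + 25 = 30)
M = 5940/7 (M = ((30*(-9))*(-22))/7 = (-270*(-22))/7 = (1/7)*5940 = 5940/7 ≈ 848.57)
Y(5)*M = 5*(5940/7) = 29700/7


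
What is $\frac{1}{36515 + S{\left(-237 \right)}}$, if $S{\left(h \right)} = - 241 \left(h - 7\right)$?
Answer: $\frac{1}{95319} \approx 1.0491 \cdot 10^{-5}$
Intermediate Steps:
$S{\left(h \right)} = 1687 - 241 h$ ($S{\left(h \right)} = - 241 \left(h + \left(-80 + 73\right)\right) = - 241 \left(h - 7\right) = - 241 \left(-7 + h\right) = 1687 - 241 h$)
$\frac{1}{36515 + S{\left(-237 \right)}} = \frac{1}{36515 + \left(1687 - -57117\right)} = \frac{1}{36515 + \left(1687 + 57117\right)} = \frac{1}{36515 + 58804} = \frac{1}{95319}$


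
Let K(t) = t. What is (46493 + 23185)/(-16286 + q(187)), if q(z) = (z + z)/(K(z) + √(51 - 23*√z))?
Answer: -69678/(16286 - 374/(187 + √(51 - 23*√187))) ≈ -4.2789 + 4.528e-5*I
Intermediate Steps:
q(z) = 2*z/(z + √(51 - 23*√z)) (q(z) = (z + z)/(z + √(51 - 23*√z)) = (2*z)/(z + √(51 - 23*√z)) = 2*z/(z + √(51 - 23*√z)))
(46493 + 23185)/(-16286 + q(187)) = (46493 + 23185)/(-16286 + 2*187/(187 + √(51 - 23*√187))) = 69678/(-16286 + 374/(187 + √(51 - 23*√187)))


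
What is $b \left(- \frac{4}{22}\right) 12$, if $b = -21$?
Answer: $\frac{504}{11} \approx 45.818$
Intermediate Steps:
$b \left(- \frac{4}{22}\right) 12 = - 21 \left(- \frac{4}{22}\right) 12 = - 21 \left(\left(-4\right) \frac{1}{22}\right) 12 = \left(-21\right) \left(- \frac{2}{11}\right) 12 = \frac{42}{11} \cdot 12 = \frac{504}{11}$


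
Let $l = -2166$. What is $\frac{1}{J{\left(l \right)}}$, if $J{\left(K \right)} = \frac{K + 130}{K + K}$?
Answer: $\frac{1083}{509} \approx 2.1277$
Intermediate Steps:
$J{\left(K \right)} = \frac{130 + K}{2 K}$
$\frac{1}{J{\left(l \right)}} = \frac{1}{\frac{1}{2} \frac{1}{-2166} \left(130 - 2166\right)} = \frac{1}{\frac{1}{2} \left(- \frac{1}{2166}\right) \left(-2036\right)} = \frac{1}{\frac{509}{1083}} = \frac{1083}{509}$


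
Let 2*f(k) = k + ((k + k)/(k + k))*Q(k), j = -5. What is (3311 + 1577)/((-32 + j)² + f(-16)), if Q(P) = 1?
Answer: 9776/2723 ≈ 3.5902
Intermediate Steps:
f(k) = ½ + k/2 (f(k) = (k + ((k + k)/(k + k))*1)/2 = (k + ((2*k)/((2*k)))*1)/2 = (k + ((2*k)*(1/(2*k)))*1)/2 = (k + 1*1)/2 = (k + 1)/2 = (1 + k)/2 = ½ + k/2)
(3311 + 1577)/((-32 + j)² + f(-16)) = (3311 + 1577)/((-32 - 5)² + (½ + (½)*(-16))) = 4888/((-37)² + (½ - 8)) = 4888/(1369 - 15/2) = 4888/(2723/2) = 4888*(2/2723) = 9776/2723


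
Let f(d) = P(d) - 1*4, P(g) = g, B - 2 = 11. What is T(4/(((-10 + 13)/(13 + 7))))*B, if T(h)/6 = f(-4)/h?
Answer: -117/5 ≈ -23.400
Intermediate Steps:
B = 13 (B = 2 + 11 = 13)
f(d) = -4 + d (f(d) = d - 1*4 = d - 4 = -4 + d)
T(h) = -48/h (T(h) = 6*((-4 - 4)/h) = 6*(-8/h) = -48/h)
T(4/(((-10 + 13)/(13 + 7))))*B = -48*(-10 + 13)/(4*(13 + 7))*13 = -48/(4/((3/20)))*13 = -48/(4/((3*(1/20))))*13 = -48/(4/(3/20))*13 = -48/(4*(20/3))*13 = -48/80/3*13 = -48*3/80*13 = -9/5*13 = -117/5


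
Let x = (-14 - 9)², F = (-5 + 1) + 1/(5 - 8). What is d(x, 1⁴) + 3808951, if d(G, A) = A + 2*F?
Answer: 11426830/3 ≈ 3.8089e+6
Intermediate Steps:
F = -13/3 (F = -4 + 1/(-3) = -4 - ⅓ = -13/3 ≈ -4.3333)
x = 529 (x = (-23)² = 529)
d(G, A) = -26/3 + A (d(G, A) = A + 2*(-13/3) = A - 26/3 = -26/3 + A)
d(x, 1⁴) + 3808951 = (-26/3 + 1⁴) + 3808951 = (-26/3 + 1) + 3808951 = -23/3 + 3808951 = 11426830/3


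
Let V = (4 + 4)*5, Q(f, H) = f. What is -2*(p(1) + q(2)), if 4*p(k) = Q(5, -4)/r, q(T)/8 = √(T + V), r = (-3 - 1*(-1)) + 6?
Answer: -5/8 - 16*√42 ≈ -104.32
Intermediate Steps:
r = 4 (r = (-3 + 1) + 6 = -2 + 6 = 4)
V = 40 (V = 8*5 = 40)
q(T) = 8*√(40 + T) (q(T) = 8*√(T + 40) = 8*√(40 + T))
p(k) = 5/16 (p(k) = (5/4)/4 = (5*(¼))/4 = (¼)*(5/4) = 5/16)
-2*(p(1) + q(2)) = -2*(5/16 + 8*√(40 + 2)) = -2*(5/16 + 8*√42) = -5/8 - 16*√42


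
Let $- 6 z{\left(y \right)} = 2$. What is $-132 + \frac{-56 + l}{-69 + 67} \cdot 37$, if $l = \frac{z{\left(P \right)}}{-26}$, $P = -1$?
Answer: $\frac{140987}{156} \approx 903.76$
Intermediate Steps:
$z{\left(y \right)} = - \frac{1}{3}$ ($z{\left(y \right)} = \left(- \frac{1}{6}\right) 2 = - \frac{1}{3}$)
$l = \frac{1}{78}$ ($l = - \frac{1}{3 \left(-26\right)} = \left(- \frac{1}{3}\right) \left(- \frac{1}{26}\right) = \frac{1}{78} \approx 0.012821$)
$-132 + \frac{-56 + l}{-69 + 67} \cdot 37 = -132 + \frac{-56 + \frac{1}{78}}{-69 + 67} \cdot 37 = -132 + - \frac{4367}{78 \left(-2\right)} 37 = -132 + \left(- \frac{4367}{78}\right) \left(- \frac{1}{2}\right) 37 = -132 + \frac{4367}{156} \cdot 37 = -132 + \frac{161579}{156} = \frac{140987}{156}$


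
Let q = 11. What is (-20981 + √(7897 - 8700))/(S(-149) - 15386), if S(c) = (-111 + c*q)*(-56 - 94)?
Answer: -20981/247114 + I*√803/247114 ≈ -0.084904 + 0.00011467*I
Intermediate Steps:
S(c) = 16650 - 1650*c (S(c) = (-111 + c*11)*(-56 - 94) = (-111 + 11*c)*(-150) = 16650 - 1650*c)
(-20981 + √(7897 - 8700))/(S(-149) - 15386) = (-20981 + √(7897 - 8700))/((16650 - 1650*(-149)) - 15386) = (-20981 + √(-803))/((16650 + 245850) - 15386) = (-20981 + I*√803)/(262500 - 15386) = (-20981 + I*√803)/247114 = (-20981 + I*√803)*(1/247114) = -20981/247114 + I*√803/247114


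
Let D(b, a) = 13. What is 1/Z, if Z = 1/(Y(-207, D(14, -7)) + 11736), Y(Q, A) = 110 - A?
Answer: 11833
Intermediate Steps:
Z = 1/11833 (Z = 1/((110 - 1*13) + 11736) = 1/((110 - 13) + 11736) = 1/(97 + 11736) = 1/11833 ≈ 8.4509e-5)
1/Z = 1/(1/11833) = 11833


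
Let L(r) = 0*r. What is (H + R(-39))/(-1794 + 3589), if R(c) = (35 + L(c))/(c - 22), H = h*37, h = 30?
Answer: 13535/21899 ≈ 0.61806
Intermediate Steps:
H = 1110 (H = 30*37 = 1110)
L(r) = 0
R(c) = 35/(-22 + c) (R(c) = (35 + 0)/(c - 22) = 35/(-22 + c))
(H + R(-39))/(-1794 + 3589) = (1110 + 35/(-22 - 39))/(-1794 + 3589) = (1110 + 35/(-61))/1795 = (1110 + 35*(-1/61))*(1/1795) = (1110 - 35/61)*(1/1795) = (67675/61)*(1/1795) = 13535/21899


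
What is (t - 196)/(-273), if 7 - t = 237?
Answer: 142/91 ≈ 1.5604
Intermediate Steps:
t = -230 (t = 7 - 1*237 = 7 - 237 = -230)
(t - 196)/(-273) = (-230 - 196)/(-273) = -426*(-1/273) = 142/91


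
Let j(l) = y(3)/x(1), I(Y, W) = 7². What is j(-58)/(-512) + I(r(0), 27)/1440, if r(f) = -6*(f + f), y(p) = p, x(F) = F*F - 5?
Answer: 3271/92160 ≈ 0.035493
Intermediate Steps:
x(F) = -5 + F² (x(F) = F² - 5 = -5 + F²)
r(f) = -12*f
I(Y, W) = 49
j(l) = -¾ (j(l) = 3/(-5 + 1²) = 3/(-5 + 1) = 3/(-4) = 3*(-¼) = -¾)
j(-58)/(-512) + I(r(0), 27)/1440 = -¾/(-512) + 49/1440 = -¾*(-1/512) + 49*(1/1440) = 3/2048 + 49/1440 = 3271/92160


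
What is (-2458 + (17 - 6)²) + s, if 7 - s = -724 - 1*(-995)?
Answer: -2601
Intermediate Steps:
s = -264 (s = 7 - (-724 - 1*(-995)) = 7 - (-724 + 995) = 7 - 1*271 = 7 - 271 = -264)
(-2458 + (17 - 6)²) + s = (-2458 + (17 - 6)²) - 264 = (-2458 + 11²) - 264 = (-2458 + 121) - 264 = -2337 - 264 = -2601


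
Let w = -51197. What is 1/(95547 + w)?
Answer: 1/44350 ≈ 2.2548e-5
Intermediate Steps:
1/(95547 + w) = 1/(95547 - 51197) = 1/44350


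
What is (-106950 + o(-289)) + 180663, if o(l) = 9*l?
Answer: 71112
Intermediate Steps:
(-106950 + o(-289)) + 180663 = (-106950 + 9*(-289)) + 180663 = (-106950 - 2601) + 180663 = -109551 + 180663 = 71112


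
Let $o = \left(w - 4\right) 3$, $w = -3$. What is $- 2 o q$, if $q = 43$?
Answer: $1806$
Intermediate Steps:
$o = -21$ ($o = \left(-3 - 4\right) 3 = \left(-7\right) 3 = -21$)
$- 2 o q = \left(-2\right) \left(-21\right) 43 = 42 \cdot 43 = 1806$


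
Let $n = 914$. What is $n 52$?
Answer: $47528$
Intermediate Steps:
$n 52 = 914 \cdot 52 = 47528$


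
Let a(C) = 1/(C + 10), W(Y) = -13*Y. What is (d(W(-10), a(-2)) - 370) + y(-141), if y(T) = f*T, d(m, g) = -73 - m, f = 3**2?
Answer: -1842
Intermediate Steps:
a(C) = 1/(10 + C)
f = 9
y(T) = 9*T
(d(W(-10), a(-2)) - 370) + y(-141) = ((-73 - (-13)*(-10)) - 370) + 9*(-141) = ((-73 - 1*130) - 370) - 1269 = ((-73 - 130) - 370) - 1269 = (-203 - 370) - 1269 = -573 - 1269 = -1842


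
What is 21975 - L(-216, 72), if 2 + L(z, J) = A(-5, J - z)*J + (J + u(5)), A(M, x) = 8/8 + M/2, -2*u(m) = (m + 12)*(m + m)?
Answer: 22098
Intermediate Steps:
u(m) = -m*(12 + m) (u(m) = -(m + 12)*(m + m)/2 = -(12 + m)*2*m/2 = -m*(12 + m))
A(M, x) = 1 + M/2 (A(M, x) = 8*(1/8) + M*(1/2) = 1 + M/2)
L(z, J) = -87 - J/2 (L(z, J) = -2 + ((1 + (1/2)*(-5))*J + (J - 1*5*(12 + 5))) = -2 + ((1 - 5/2)*J + (J - 1*5*17)) = -2 + (-3*J/2 + (J - 85)) = -2 + (-3*J/2 + (-85 + J)) = -2 + (-85 - J/2) = -87 - J/2)
21975 - L(-216, 72) = 21975 - (-87 - 1/2*72) = 21975 - (-87 - 36) = 21975 - 1*(-123) = 21975 + 123 = 22098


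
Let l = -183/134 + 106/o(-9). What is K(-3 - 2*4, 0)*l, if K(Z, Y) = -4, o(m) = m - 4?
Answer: 33166/871 ≈ 38.078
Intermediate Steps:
o(m) = -4 + m
l = -16583/1742 (l = -183/134 + 106/(-4 - 9) = -183*1/134 + 106/(-13) = -183/134 + 106*(-1/13) = -183/134 - 106/13 = -16583/1742 ≈ -9.5195)
K(-3 - 2*4, 0)*l = -4*(-16583/1742) = 33166/871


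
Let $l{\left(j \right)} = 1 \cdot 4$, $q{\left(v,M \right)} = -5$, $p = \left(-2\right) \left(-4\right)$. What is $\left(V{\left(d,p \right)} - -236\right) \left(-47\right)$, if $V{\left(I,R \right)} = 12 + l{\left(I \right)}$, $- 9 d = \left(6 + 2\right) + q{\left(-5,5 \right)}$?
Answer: $-11844$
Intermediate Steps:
$p = 8$
$l{\left(j \right)} = 4$
$d = - \frac{1}{3}$ ($d = - \frac{\left(6 + 2\right) - 5}{9} = - \frac{8 - 5}{9} = \left(- \frac{1}{9}\right) 3 = - \frac{1}{3} \approx -0.33333$)
$V{\left(I,R \right)} = 16$ ($V{\left(I,R \right)} = 12 + 4 = 16$)
$\left(V{\left(d,p \right)} - -236\right) \left(-47\right) = \left(16 - -236\right) \left(-47\right) = \left(16 + 236\right) \left(-47\right) = 252 \left(-47\right) = -11844$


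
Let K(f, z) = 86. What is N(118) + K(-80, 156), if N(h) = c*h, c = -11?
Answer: -1212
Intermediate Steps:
N(h) = -11*h
N(118) + K(-80, 156) = -11*118 + 86 = -1298 + 86 = -1212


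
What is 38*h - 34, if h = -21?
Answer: -832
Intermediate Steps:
38*h - 34 = 38*(-21) - 34 = -798 - 34 = -832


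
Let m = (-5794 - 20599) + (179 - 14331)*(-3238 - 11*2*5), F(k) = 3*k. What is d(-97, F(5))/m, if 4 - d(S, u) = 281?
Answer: -277/47354503 ≈ -5.8495e-6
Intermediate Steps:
d(S, u) = -277 (d(S, u) = 4 - 1*281 = 4 - 281 = -277)
m = 47354503 (m = -26393 - 14152*(-3238 - 22*5) = -26393 - 14152*(-3238 - 110) = -26393 - 14152*(-3348) = -26393 + 47380896 = 47354503)
d(-97, F(5))/m = -277/47354503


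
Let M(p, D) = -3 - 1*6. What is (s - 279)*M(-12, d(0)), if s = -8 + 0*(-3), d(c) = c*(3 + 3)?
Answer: 2583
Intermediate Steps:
d(c) = 6*c (d(c) = c*6 = 6*c)
s = -8 (s = -8 + 0 = -8)
M(p, D) = -9 (M(p, D) = -3 - 6 = -9)
(s - 279)*M(-12, d(0)) = (-8 - 279)*(-9) = -287*(-9) = 2583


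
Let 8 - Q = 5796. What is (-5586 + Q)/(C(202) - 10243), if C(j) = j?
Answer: 11374/10041 ≈ 1.1328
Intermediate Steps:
Q = -5788 (Q = 8 - 1*5796 = 8 - 5796 = -5788)
(-5586 + Q)/(C(202) - 10243) = (-5586 - 5788)/(202 - 10243) = -11374/(-10041) = -11374*(-1/10041) = 11374/10041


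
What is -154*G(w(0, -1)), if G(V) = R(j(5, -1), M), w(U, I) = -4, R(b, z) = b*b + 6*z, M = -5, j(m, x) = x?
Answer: 4466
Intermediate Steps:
R(b, z) = b**2 + 6*z
G(V) = -29 (G(V) = (-1)**2 + 6*(-5) = 1 - 30 = -29)
-154*G(w(0, -1)) = -154*(-29) = 4466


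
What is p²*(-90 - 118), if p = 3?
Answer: -1872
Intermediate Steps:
p²*(-90 - 118) = 3²*(-90 - 118) = 9*(-208) = -1872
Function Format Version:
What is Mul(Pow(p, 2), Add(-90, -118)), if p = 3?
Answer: -1872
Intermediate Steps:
Mul(Pow(p, 2), Add(-90, -118)) = Mul(Pow(3, 2), Add(-90, -118)) = Mul(9, -208) = -1872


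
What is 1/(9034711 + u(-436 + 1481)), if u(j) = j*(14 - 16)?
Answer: 1/9032621 ≈ 1.1071e-7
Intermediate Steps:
u(j) = -2*j (u(j) = j*(-2) = -2*j)
1/(9034711 + u(-436 + 1481)) = 1/(9034711 - 2*(-436 + 1481)) = 1/(9034711 - 2*1045) = 1/(9034711 - 2090) = 1/9032621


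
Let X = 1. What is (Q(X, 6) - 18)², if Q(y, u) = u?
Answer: 144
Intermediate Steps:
(Q(X, 6) - 18)² = (6 - 18)² = (-12)² = 144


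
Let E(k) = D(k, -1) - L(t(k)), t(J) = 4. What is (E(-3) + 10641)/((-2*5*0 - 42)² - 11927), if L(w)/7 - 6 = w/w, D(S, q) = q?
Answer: -10591/10163 ≈ -1.0421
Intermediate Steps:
L(w) = 49 (L(w) = 42 + 7*(w/w) = 42 + 7*1 = 42 + 7 = 49)
E(k) = -50 (E(k) = -1 - 1*49 = -1 - 49 = -50)
(E(-3) + 10641)/((-2*5*0 - 42)² - 11927) = (-50 + 10641)/((-2*5*0 - 42)² - 11927) = 10591/((-10*0 - 42)² - 11927) = 10591/((0 - 42)² - 11927) = 10591/((-42)² - 11927) = 10591/(1764 - 11927) = 10591/(-10163) = 10591*(-1/10163) = -10591/10163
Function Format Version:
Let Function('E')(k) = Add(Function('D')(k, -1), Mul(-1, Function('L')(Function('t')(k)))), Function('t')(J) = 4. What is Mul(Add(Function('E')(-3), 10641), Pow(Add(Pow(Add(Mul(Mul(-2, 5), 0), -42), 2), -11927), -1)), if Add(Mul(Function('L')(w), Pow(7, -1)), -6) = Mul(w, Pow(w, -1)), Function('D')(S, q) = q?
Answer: Rational(-10591, 10163) ≈ -1.0421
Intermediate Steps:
Function('L')(w) = 49 (Function('L')(w) = Add(42, Mul(7, Mul(w, Pow(w, -1)))) = Add(42, Mul(7, 1)) = Add(42, 7) = 49)
Function('E')(k) = -50 (Function('E')(k) = Add(-1, Mul(-1, 49)) = Add(-1, -49) = -50)
Mul(Add(Function('E')(-3), 10641), Pow(Add(Pow(Add(Mul(Mul(-2, 5), 0), -42), 2), -11927), -1)) = Mul(Add(-50, 10641), Pow(Add(Pow(Add(Mul(Mul(-2, 5), 0), -42), 2), -11927), -1)) = Mul(10591, Pow(Add(Pow(Add(Mul(-10, 0), -42), 2), -11927), -1)) = Mul(10591, Pow(Add(Pow(Add(0, -42), 2), -11927), -1)) = Mul(10591, Pow(Add(Pow(-42, 2), -11927), -1)) = Mul(10591, Pow(Add(1764, -11927), -1)) = Mul(10591, Pow(-10163, -1)) = Mul(10591, Rational(-1, 10163)) = Rational(-10591, 10163)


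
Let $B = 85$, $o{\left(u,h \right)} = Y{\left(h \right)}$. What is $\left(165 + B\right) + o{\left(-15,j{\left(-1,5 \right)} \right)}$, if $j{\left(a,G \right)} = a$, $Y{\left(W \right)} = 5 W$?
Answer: $245$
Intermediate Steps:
$o{\left(u,h \right)} = 5 h$
$\left(165 + B\right) + o{\left(-15,j{\left(-1,5 \right)} \right)} = \left(165 + 85\right) + 5 \left(-1\right) = 250 - 5 = 245$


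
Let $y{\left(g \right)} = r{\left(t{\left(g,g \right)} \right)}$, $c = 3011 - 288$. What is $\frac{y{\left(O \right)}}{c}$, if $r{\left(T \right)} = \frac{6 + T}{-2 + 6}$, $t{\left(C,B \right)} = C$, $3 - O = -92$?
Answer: $\frac{101}{10892} \approx 0.0092729$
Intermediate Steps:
$O = 95$ ($O = 3 - -92 = 3 + 92 = 95$)
$c = 2723$ ($c = 3011 - 288 = 2723$)
$r{\left(T \right)} = \frac{3}{2} + \frac{T}{4}$ ($r{\left(T \right)} = \frac{6 + T}{4} = \left(6 + T\right) \frac{1}{4} = \frac{3}{2} + \frac{T}{4}$)
$y{\left(g \right)} = \frac{3}{2} + \frac{g}{4}$
$\frac{y{\left(O \right)}}{c} = \frac{\frac{3}{2} + \frac{1}{4} \cdot 95}{2723} = \left(\frac{3}{2} + \frac{95}{4}\right) \frac{1}{2723} = \frac{101}{4} \cdot \frac{1}{2723} = \frac{101}{10892}$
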